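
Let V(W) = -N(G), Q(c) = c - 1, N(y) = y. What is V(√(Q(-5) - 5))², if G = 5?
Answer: 25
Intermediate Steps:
Q(c) = -1 + c
V(W) = -5 (V(W) = -1*5 = -5)
V(√(Q(-5) - 5))² = (-5)² = 25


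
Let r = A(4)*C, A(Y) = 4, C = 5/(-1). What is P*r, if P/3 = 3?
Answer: -180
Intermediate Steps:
C = -5 (C = 5*(-1) = -5)
P = 9 (P = 3*3 = 9)
r = -20 (r = 4*(-5) = -20)
P*r = 9*(-20) = -180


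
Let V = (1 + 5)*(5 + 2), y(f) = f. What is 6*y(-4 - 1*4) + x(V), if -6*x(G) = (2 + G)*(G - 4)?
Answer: -980/3 ≈ -326.67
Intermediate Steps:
V = 42 (V = 6*7 = 42)
x(G) = -(-4 + G)*(2 + G)/6 (x(G) = -(2 + G)*(G - 4)/6 = -(2 + G)*(-4 + G)/6 = -(-4 + G)*(2 + G)/6)
6*y(-4 - 1*4) + x(V) = 6*(-4 - 1*4) + (4/3 - 1/6*42**2 + (1/3)*42) = 6*(-4 - 4) + (4/3 - 1/6*1764 + 14) = 6*(-8) + (4/3 - 294 + 14) = -48 - 836/3 = -980/3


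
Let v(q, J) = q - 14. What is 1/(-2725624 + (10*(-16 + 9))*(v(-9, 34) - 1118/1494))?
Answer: -747/2034799328 ≈ -3.6711e-7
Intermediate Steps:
v(q, J) = -14 + q
1/(-2725624 + (10*(-16 + 9))*(v(-9, 34) - 1118/1494)) = 1/(-2725624 + (10*(-16 + 9))*((-14 - 9) - 1118/1494)) = 1/(-2725624 + (10*(-7))*(-23 - 1118*1/1494)) = 1/(-2725624 - 70*(-23 - 559/747)) = 1/(-2725624 - 70*(-17740/747)) = 1/(-2725624 + 1241800/747) = 1/(-2034799328/747) = -747/2034799328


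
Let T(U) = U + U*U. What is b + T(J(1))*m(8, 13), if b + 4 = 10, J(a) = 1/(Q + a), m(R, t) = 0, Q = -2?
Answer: 6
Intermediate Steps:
J(a) = 1/(-2 + a)
T(U) = U + U²
b = 6 (b = -4 + 10 = 6)
b + T(J(1))*m(8, 13) = 6 + ((1 + 1/(-2 + 1))/(-2 + 1))*0 = 6 + ((1 + 1/(-1))/(-1))*0 = 6 - (1 - 1)*0 = 6 - 1*0*0 = 6 + 0*0 = 6 + 0 = 6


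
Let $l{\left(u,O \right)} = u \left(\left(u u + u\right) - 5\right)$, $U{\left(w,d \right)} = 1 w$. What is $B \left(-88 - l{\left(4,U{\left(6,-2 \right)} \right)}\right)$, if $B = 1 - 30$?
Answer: $4292$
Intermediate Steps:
$U{\left(w,d \right)} = w$
$l{\left(u,O \right)} = u \left(-5 + u + u^{2}\right)$ ($l{\left(u,O \right)} = u \left(\left(u^{2} + u\right) - 5\right) = u \left(\left(u + u^{2}\right) - 5\right) = u \left(-5 + u + u^{2}\right)$)
$B = -29$ ($B = 1 - 30 = -29$)
$B \left(-88 - l{\left(4,U{\left(6,-2 \right)} \right)}\right) = - 29 \left(-88 - 4 \left(-5 + 4 + 4^{2}\right)\right) = - 29 \left(-88 - 4 \left(-5 + 4 + 16\right)\right) = - 29 \left(-88 - 4 \cdot 15\right) = - 29 \left(-88 - 60\right) = \left(-29\right) \left(-148\right) = 4292$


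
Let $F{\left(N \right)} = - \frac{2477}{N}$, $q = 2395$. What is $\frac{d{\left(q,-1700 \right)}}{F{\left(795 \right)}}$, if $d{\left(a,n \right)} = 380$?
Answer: $- \frac{302100}{2477} \approx -121.96$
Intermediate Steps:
$\frac{d{\left(q,-1700 \right)}}{F{\left(795 \right)}} = \frac{380}{\left(-2477\right) \frac{1}{795}} = \frac{380}{- \frac{2477}{795}} = 380 \left(- \frac{795}{2477}\right) = - \frac{302100}{2477}$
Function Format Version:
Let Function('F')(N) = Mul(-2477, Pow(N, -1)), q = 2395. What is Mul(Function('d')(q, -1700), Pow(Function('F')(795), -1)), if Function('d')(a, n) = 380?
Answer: Rational(-302100, 2477) ≈ -121.96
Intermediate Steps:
Mul(Function('d')(q, -1700), Pow(Function('F')(795), -1)) = Mul(380, Pow(Mul(-2477, Pow(795, -1)), -1)) = Mul(380, Pow(Mul(-2477, Rational(1, 795)), -1)) = Mul(380, Pow(Rational(-2477, 795), -1)) = Mul(380, Rational(-795, 2477)) = Rational(-302100, 2477)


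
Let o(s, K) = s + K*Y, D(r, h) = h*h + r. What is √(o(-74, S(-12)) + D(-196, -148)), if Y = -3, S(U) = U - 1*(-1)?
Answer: √21667 ≈ 147.20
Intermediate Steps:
D(r, h) = r + h² (D(r, h) = h² + r = r + h²)
S(U) = 1 + U (S(U) = U + 1 = 1 + U)
o(s, K) = s - 3*K (o(s, K) = s + K*(-3) = s - 3*K)
√(o(-74, S(-12)) + D(-196, -148)) = √((-74 - 3*(1 - 12)) + (-196 + (-148)²)) = √((-74 - 3*(-11)) + (-196 + 21904)) = √((-74 + 33) + 21708) = √(-41 + 21708) = √21667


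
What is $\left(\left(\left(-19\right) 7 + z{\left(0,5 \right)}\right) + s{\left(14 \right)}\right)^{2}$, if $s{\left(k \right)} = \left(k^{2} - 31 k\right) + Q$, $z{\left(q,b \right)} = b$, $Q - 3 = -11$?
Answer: $139876$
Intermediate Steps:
$Q = -8$ ($Q = 3 - 11 = -8$)
$s{\left(k \right)} = -8 + k^{2} - 31 k$ ($s{\left(k \right)} = \left(k^{2} - 31 k\right) - 8 = -8 + k^{2} - 31 k$)
$\left(\left(\left(-19\right) 7 + z{\left(0,5 \right)}\right) + s{\left(14 \right)}\right)^{2} = \left(\left(\left(-19\right) 7 + 5\right) - \left(442 - 196\right)\right)^{2} = \left(\left(-133 + 5\right) - 246\right)^{2} = \left(-128 - 246\right)^{2} = \left(-374\right)^{2} = 139876$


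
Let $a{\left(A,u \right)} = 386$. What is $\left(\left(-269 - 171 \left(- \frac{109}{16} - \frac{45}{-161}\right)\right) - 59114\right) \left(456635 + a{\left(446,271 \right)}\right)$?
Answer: $- \frac{68595583942829}{2576} \approx -2.6629 \cdot 10^{10}$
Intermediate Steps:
$\left(\left(-269 - 171 \left(- \frac{109}{16} - \frac{45}{-161}\right)\right) - 59114\right) \left(456635 + a{\left(446,271 \right)}\right) = \left(\left(-269 - 171 \left(- \frac{109}{16} - \frac{45}{-161}\right)\right) - 59114\right) \left(456635 + 386\right) = \left(\left(-269 - 171 \left(\left(-109\right) \frac{1}{16} - - \frac{45}{161}\right)\right) - 59114\right) 457021 = \left(\left(-269 - 171 \left(- \frac{109}{16} + \frac{45}{161}\right)\right) - 59114\right) 457021 = \left(\left(-269 - - \frac{2877759}{2576}\right) - 59114\right) 457021 = \left(\left(-269 + \frac{2877759}{2576}\right) - 59114\right) 457021 = \left(\frac{2184815}{2576} - 59114\right) 457021 = \left(- \frac{150092849}{2576}\right) 457021 = - \frac{68595583942829}{2576}$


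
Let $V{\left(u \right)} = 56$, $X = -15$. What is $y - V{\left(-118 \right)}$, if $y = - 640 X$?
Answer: $9544$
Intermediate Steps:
$y = 9600$ ($y = \left(-640\right) \left(-15\right) = 9600$)
$y - V{\left(-118 \right)} = 9600 - 56 = 9544$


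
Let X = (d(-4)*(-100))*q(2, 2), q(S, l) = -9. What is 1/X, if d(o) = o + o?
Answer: -1/7200 ≈ -0.00013889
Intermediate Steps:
d(o) = 2*o
X = -7200 (X = ((2*(-4))*(-100))*(-9) = -8*(-100)*(-9) = 800*(-9) = -7200)
1/X = 1/(-7200) = -1/7200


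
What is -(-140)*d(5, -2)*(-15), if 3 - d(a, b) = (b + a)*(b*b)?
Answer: 18900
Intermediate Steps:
d(a, b) = 3 - b**2*(a + b) (d(a, b) = 3 - (b + a)*b*b = 3 - (a + b)*b**2 = 3 - b**2*(a + b))
-(-140)*d(5, -2)*(-15) = -(-140)*(3 - 1*(-2)**3 - 1*5*(-2)**2)*(-15) = -(-140)*(3 - 1*(-8) - 1*5*4)*(-15) = -(-140)*(3 + 8 - 20)*(-15) = -(-140)*(-9)*(-15) = -20*63*(-15) = -1260*(-15) = 18900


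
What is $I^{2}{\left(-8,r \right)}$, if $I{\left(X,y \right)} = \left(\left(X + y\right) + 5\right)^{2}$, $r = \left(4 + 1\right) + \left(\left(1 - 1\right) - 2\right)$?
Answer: $0$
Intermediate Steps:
$r = 3$ ($r = 5 + \left(0 - 2\right) = 5 - 2 = 3$)
$I{\left(X,y \right)} = \left(5 + X + y\right)^{2}$
$I^{2}{\left(-8,r \right)} = \left(\left(5 - 8 + 3\right)^{2}\right)^{2} = \left(0^{2}\right)^{2} = 0^{2} = 0$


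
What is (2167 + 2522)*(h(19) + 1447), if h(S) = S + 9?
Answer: 6916275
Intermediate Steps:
h(S) = 9 + S
(2167 + 2522)*(h(19) + 1447) = (2167 + 2522)*((9 + 19) + 1447) = 4689*(28 + 1447) = 4689*1475 = 6916275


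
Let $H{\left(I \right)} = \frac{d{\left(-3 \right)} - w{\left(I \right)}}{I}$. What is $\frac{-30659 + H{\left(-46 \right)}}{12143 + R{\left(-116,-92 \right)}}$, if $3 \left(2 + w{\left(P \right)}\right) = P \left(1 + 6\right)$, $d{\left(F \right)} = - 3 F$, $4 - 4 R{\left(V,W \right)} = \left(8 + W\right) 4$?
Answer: $- \frac{4231297}{1687464} \approx -2.5075$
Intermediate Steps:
$R{\left(V,W \right)} = -7 - W$ ($R{\left(V,W \right)} = 1 - \frac{\left(8 + W\right) 4}{4} = 1 - \frac{32 + 4 W}{4} = 1 - \left(8 + W\right) = -7 - W$)
$w{\left(P \right)} = -2 + \frac{7 P}{3}$ ($w{\left(P \right)} = -2 + \frac{P \left(1 + 6\right)}{3} = -2 + \frac{P 7}{3} = -2 + \frac{7 P}{3}$)
$H{\left(I \right)} = \frac{11 - \frac{7 I}{3}}{I}$ ($H{\left(I \right)} = \frac{\left(-3\right) \left(-3\right) - \left(-2 + \frac{7 I}{3}\right)}{I} = \frac{9 - \left(-2 + \frac{7 I}{3}\right)}{I} = \frac{11 - \frac{7 I}{3}}{I}$)
$\frac{-30659 + H{\left(-46 \right)}}{12143 + R{\left(-116,-92 \right)}} = \frac{-30659 - \left(\frac{7}{3} - \frac{11}{-46}\right)}{12143 - -85} = \frac{-30659 + \left(- \frac{7}{3} + 11 \left(- \frac{1}{46}\right)\right)}{12143 + \left(-7 + 92\right)} = \frac{-30659 - \frac{355}{138}}{12143 + 85} = \frac{-30659 - \frac{355}{138}}{12228} = \left(- \frac{4231297}{138}\right) \frac{1}{12228} = - \frac{4231297}{1687464}$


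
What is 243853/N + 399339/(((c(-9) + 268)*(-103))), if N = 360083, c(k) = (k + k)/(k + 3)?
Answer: -136988516348/10050996779 ≈ -13.629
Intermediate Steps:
c(k) = 2*k/(3 + k) (c(k) = (2*k)/(3 + k) = 2*k/(3 + k))
243853/N + 399339/(((c(-9) + 268)*(-103))) = 243853/360083 + 399339/(((2*(-9)/(3 - 9) + 268)*(-103))) = 243853*(1/360083) + 399339/(((2*(-9)/(-6) + 268)*(-103))) = 243853/360083 + 399339/(((2*(-9)*(-1/6) + 268)*(-103))) = 243853/360083 + 399339/(((3 + 268)*(-103))) = 243853/360083 + 399339/((271*(-103))) = 243853/360083 + 399339/(-27913) = 243853/360083 + 399339*(-1/27913) = 243853/360083 - 399339/27913 = -136988516348/10050996779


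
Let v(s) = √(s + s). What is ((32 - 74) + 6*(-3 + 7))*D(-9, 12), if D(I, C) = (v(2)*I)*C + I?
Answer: 4050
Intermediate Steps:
v(s) = √2*√s (v(s) = √(2*s) = √2*√s)
D(I, C) = I + 2*C*I (D(I, C) = ((√2*√2)*I)*C + I = (2*I)*C + I = 2*C*I + I = I + 2*C*I)
((32 - 74) + 6*(-3 + 7))*D(-9, 12) = ((32 - 74) + 6*(-3 + 7))*(-9*(1 + 2*12)) = (-42 + 6*4)*(-9*(1 + 24)) = (-42 + 24)*(-9*25) = -18*(-225) = 4050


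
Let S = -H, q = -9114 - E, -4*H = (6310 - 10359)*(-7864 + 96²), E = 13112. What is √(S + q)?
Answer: 6*I*√38633 ≈ 1179.3*I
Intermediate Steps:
H = 1368562 (H = -(6310 - 10359)*(-7864 + 96²)/4 = -(-4049)*(-7864 + 9216)/4 = -(-4049)*1352/4 = -¼*(-5474248) = 1368562)
q = -22226 (q = -9114 - 1*13112 = -9114 - 13112 = -22226)
S = -1368562 (S = -1*1368562 = -1368562)
√(S + q) = √(-1368562 - 22226) = √(-1390788) = 6*I*√38633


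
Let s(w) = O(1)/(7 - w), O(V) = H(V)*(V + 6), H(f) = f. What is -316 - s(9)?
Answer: -625/2 ≈ -312.50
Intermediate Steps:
O(V) = V*(6 + V) (O(V) = V*(V + 6) = V*(6 + V))
s(w) = 7/(7 - w) (s(w) = (1*(6 + 1))/(7 - w) = (1*7)/(7 - w) = 7/(7 - w))
-316 - s(9) = -316 - (-7)/(-7 + 9) = -316 - (-7)/2 = -316 - 1*(-7/2) = -316 + 7/2 = -625/2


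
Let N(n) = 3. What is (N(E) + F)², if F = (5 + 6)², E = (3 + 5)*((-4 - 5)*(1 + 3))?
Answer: 15376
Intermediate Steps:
E = -288 (E = 8*(-9*4) = 8*(-36) = -288)
F = 121 (F = 11² = 121)
(N(E) + F)² = (3 + 121)² = 124² = 15376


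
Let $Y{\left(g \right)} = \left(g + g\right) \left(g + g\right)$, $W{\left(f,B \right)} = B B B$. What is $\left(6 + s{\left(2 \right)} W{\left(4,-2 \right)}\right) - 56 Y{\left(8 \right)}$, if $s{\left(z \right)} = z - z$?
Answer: $-14330$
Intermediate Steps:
$W{\left(f,B \right)} = B^{3}$ ($W{\left(f,B \right)} = B^{2} B = B^{3}$)
$Y{\left(g \right)} = 4 g^{2}$ ($Y{\left(g \right)} = 2 g 2 g = 4 g^{2}$)
$s{\left(z \right)} = 0$
$\left(6 + s{\left(2 \right)} W{\left(4,-2 \right)}\right) - 56 Y{\left(8 \right)} = \left(6 + 0 \left(-2\right)^{3}\right) - 56 \cdot 4 \cdot 8^{2} = \left(6 + 0 \left(-8\right)\right) - 56 \cdot 4 \cdot 64 = \left(6 + 0\right) - 14336 = 6 - 14336 = -14330$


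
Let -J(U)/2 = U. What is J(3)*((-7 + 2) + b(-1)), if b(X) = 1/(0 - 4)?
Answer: 63/2 ≈ 31.500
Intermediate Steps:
J(U) = -2*U
b(X) = -¼ (b(X) = 1/(-4) = -¼)
J(3)*((-7 + 2) + b(-1)) = (-2*3)*((-7 + 2) - ¼) = -6*(-5 - ¼) = -6*(-21/4) = 63/2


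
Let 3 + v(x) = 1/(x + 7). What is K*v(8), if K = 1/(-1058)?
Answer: 22/7935 ≈ 0.0027725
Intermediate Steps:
K = -1/1058 ≈ -0.00094518
v(x) = -3 + 1/(7 + x) (v(x) = -3 + 1/(x + 7) = -3 + 1/(7 + x))
K*v(8) = -(-20 - 3*8)/(1058*(7 + 8)) = -(-20 - 24)/(1058*15) = -(-44)/15870 = -1/1058*(-44/15) = 22/7935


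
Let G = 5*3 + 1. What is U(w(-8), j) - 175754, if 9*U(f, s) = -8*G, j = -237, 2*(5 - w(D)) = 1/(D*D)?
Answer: -1581914/9 ≈ -1.7577e+5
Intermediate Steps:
w(D) = 5 - 1/(2*D**2)
G = 16 (G = 15 + 1 = 16)
U(f, s) = -128/9 (U(f, s) = (-8*16)/9 = (1/9)*(-128) = -128/9)
U(w(-8), j) - 175754 = -128/9 - 175754 = -1581914/9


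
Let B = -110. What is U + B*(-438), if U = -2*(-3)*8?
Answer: 48228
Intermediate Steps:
U = 48 (U = 6*8 = 48)
U + B*(-438) = 48 - 110*(-438) = 48 + 48180 = 48228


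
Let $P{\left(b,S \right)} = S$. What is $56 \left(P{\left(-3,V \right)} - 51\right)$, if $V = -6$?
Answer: $-3192$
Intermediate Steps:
$56 \left(P{\left(-3,V \right)} - 51\right) = 56 \left(-6 - 51\right) = 56 \left(-57\right) = -3192$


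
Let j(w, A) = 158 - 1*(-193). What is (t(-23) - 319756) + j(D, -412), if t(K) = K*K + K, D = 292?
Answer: -318899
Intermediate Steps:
j(w, A) = 351 (j(w, A) = 158 + 193 = 351)
t(K) = K + K² (t(K) = K² + K = K + K²)
(t(-23) - 319756) + j(D, -412) = (-23*(1 - 23) - 319756) + 351 = (-23*(-22) - 319756) + 351 = (506 - 319756) + 351 = -319250 + 351 = -318899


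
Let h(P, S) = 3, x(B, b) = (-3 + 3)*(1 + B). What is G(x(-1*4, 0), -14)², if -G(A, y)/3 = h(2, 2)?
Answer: 81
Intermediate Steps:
x(B, b) = 0 (x(B, b) = 0*(1 + B) = 0)
G(A, y) = -9 (G(A, y) = -3*3 = -9)
G(x(-1*4, 0), -14)² = (-9)² = 81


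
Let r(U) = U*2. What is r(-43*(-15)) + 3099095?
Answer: 3100385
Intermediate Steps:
r(U) = 2*U
r(-43*(-15)) + 3099095 = 2*(-43*(-15)) + 3099095 = 2*645 + 3099095 = 1290 + 3099095 = 3100385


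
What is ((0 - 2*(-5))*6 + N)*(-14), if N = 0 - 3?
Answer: -798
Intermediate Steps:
N = -3
((0 - 2*(-5))*6 + N)*(-14) = ((0 - 2*(-5))*6 - 3)*(-14) = ((0 + 10)*6 - 3)*(-14) = (10*6 - 3)*(-14) = (60 - 3)*(-14) = 57*(-14) = -798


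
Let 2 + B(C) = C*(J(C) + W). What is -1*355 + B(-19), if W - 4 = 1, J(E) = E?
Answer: -91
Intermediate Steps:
W = 5 (W = 4 + 1 = 5)
B(C) = -2 + C*(5 + C) (B(C) = -2 + C*(C + 5) = -2 + C*(5 + C))
-1*355 + B(-19) = -1*355 + (-2 + (-19)² + 5*(-19)) = -355 + (-2 + 361 - 95) = -355 + 264 = -91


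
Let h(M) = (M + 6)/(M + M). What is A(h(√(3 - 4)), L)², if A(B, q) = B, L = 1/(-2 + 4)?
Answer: -(6 + I)²/4 ≈ -8.75 - 3.0*I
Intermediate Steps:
L = ½ (L = 1/2 = ½ ≈ 0.50000)
h(M) = (6 + M)/(2*M) (h(M) = (6 + M)/((2*M)) = (6 + M)*(1/(2*M)) = (6 + M)/(2*M))
A(h(√(3 - 4)), L)² = ((6 + √(3 - 4))/(2*(√(3 - 4))))² = ((6 + √(-1))/(2*(√(-1))))² = ((6 + I)/(2*I))² = ((-I)*(6 + I)/2)² = (-I*(6 + I)/2)² = -(6 + I)²/4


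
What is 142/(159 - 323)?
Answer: -71/82 ≈ -0.86585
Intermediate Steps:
142/(159 - 323) = 142/(-164) = 142*(-1/164) = -71/82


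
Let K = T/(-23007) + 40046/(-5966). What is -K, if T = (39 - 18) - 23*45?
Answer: 152548133/22876627 ≈ 6.6683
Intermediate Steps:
T = -1014 (T = 21 - 1035 = -1014)
K = -152548133/22876627 (K = -1014/(-23007) + 40046/(-5966) = -1014*(-1/23007) + 40046*(-1/5966) = 338/7669 - 20023/2983 = -152548133/22876627 ≈ -6.6683)
-K = -1*(-152548133/22876627) = 152548133/22876627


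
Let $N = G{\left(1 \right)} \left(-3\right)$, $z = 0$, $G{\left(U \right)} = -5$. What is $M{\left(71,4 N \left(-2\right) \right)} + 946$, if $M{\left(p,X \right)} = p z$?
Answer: $946$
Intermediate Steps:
$N = 15$ ($N = \left(-5\right) \left(-3\right) = 15$)
$M{\left(p,X \right)} = 0$ ($M{\left(p,X \right)} = p 0 = 0$)
$M{\left(71,4 N \left(-2\right) \right)} + 946 = 0 + 946 = 946$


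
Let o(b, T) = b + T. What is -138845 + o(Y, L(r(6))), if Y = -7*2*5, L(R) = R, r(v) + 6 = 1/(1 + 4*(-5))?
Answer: -2639500/19 ≈ -1.3892e+5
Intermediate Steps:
r(v) = -115/19 (r(v) = -6 + 1/(1 + 4*(-5)) = -6 + 1/(1 - 20) = -6 + 1/(-19) = -6 - 1/19 = -115/19)
Y = -70 (Y = -14*5 = -70)
o(b, T) = T + b
-138845 + o(Y, L(r(6))) = -138845 + (-115/19 - 70) = -138845 - 1445/19 = -2639500/19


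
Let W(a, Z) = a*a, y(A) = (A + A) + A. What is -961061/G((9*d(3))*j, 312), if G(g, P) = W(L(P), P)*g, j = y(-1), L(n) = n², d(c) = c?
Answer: 961061/767544201216 ≈ 1.2521e-6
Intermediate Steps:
y(A) = 3*A (y(A) = 2*A + A = 3*A)
j = -3 (j = 3*(-1) = -3)
W(a, Z) = a²
G(g, P) = g*P⁴ (G(g, P) = (P²)²*g = P⁴*g = g*P⁴)
-961061/G((9*d(3))*j, 312) = -961061/(((9*3)*(-3))*312⁴) = -961061/((27*(-3))*9475854336) = -961061/((-81*9475854336)) = -961061/(-767544201216) = -961061*(-1/767544201216) = 961061/767544201216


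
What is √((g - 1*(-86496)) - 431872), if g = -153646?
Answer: I*√499022 ≈ 706.42*I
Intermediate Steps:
√((g - 1*(-86496)) - 431872) = √((-153646 - 1*(-86496)) - 431872) = √((-153646 + 86496) - 431872) = √(-67150 - 431872) = √(-499022) = I*√499022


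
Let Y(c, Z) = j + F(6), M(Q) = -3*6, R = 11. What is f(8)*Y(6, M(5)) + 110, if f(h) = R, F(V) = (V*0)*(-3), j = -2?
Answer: 88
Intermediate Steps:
F(V) = 0 (F(V) = 0*(-3) = 0)
M(Q) = -18
Y(c, Z) = -2 (Y(c, Z) = -2 + 0 = -2)
f(h) = 11
f(8)*Y(6, M(5)) + 110 = 11*(-2) + 110 = -22 + 110 = 88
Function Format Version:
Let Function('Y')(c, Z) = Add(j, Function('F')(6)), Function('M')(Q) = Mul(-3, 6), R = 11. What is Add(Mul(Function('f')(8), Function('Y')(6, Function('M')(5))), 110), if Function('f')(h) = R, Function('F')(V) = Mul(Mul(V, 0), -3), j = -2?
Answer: 88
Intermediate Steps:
Function('F')(V) = 0 (Function('F')(V) = Mul(0, -3) = 0)
Function('M')(Q) = -18
Function('Y')(c, Z) = -2 (Function('Y')(c, Z) = Add(-2, 0) = -2)
Function('f')(h) = 11
Add(Mul(Function('f')(8), Function('Y')(6, Function('M')(5))), 110) = Add(Mul(11, -2), 110) = Add(-22, 110) = 88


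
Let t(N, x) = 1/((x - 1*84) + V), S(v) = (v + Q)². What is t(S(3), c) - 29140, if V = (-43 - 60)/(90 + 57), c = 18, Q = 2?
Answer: -285717847/9805 ≈ -29140.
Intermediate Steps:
S(v) = (2 + v)² (S(v) = (v + 2)² = (2 + v)²)
V = -103/147 ≈ -0.70068
t(N, x) = 1/(-12451/147 + x) (t(N, x) = 1/((x - 1*84) - 103/147) = 1/((x - 84) - 103/147) = 1/((-84 + x) - 103/147) = 1/(-12451/147 + x))
t(S(3), c) - 29140 = 147/(-12451 + 147*18) - 29140 = 147/(-12451 + 2646) - 29140 = 147/(-9805) - 29140 = 147*(-1/9805) - 29140 = -147/9805 - 29140 = -285717847/9805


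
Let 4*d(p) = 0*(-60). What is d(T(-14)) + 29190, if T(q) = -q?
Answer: 29190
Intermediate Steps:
d(p) = 0 (d(p) = (0*(-60))/4 = (¼)*0 = 0)
d(T(-14)) + 29190 = 0 + 29190 = 29190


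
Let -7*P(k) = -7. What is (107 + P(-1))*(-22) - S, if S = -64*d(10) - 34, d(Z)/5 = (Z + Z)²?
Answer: 125658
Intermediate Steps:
P(k) = 1 (P(k) = -⅐*(-7) = 1)
d(Z) = 20*Z² (d(Z) = 5*(Z + Z)² = 5*(2*Z)² = 5*(4*Z²) = 20*Z²)
S = -128034 (S = -1280*10² - 34 = -1280*100 - 34 = -64*2000 - 34 = -128000 - 34 = -128034)
(107 + P(-1))*(-22) - S = (107 + 1)*(-22) - 1*(-128034) = 108*(-22) + 128034 = -2376 + 128034 = 125658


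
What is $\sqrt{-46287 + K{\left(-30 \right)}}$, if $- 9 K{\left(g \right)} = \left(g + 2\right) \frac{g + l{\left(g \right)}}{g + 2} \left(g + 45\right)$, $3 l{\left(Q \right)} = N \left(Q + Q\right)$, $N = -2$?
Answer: $\frac{i \sqrt{416733}}{3} \approx 215.18 i$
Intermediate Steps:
$l{\left(Q \right)} = - \frac{4 Q}{3}$ ($l{\left(Q \right)} = \frac{\left(-2\right) \left(Q + Q\right)}{3} = \frac{\left(-2\right) 2 Q}{3} = \frac{\left(-4\right) Q}{3} = - \frac{4 Q}{3}$)
$K{\left(g \right)} = \frac{g \left(45 + g\right)}{27}$ ($K{\left(g \right)} = - \frac{\left(g + 2\right) \frac{g - \frac{4 g}{3}}{g + 2} \left(g + 45\right)}{9} = - \frac{\left(2 + g\right) \frac{\left(- \frac{1}{3}\right) g}{2 + g} \left(45 + g\right)}{9} = - \frac{\left(2 + g\right) \left(- \frac{g}{3 \left(2 + g\right)}\right) \left(45 + g\right)}{9} = - \frac{- \frac{g}{3} \left(45 + g\right)}{9} = - \frac{\left(- \frac{1}{3}\right) g \left(45 + g\right)}{9} = \frac{g \left(45 + g\right)}{27}$)
$\sqrt{-46287 + K{\left(-30 \right)}} = \sqrt{-46287 + \frac{1}{27} \left(-30\right) \left(45 - 30\right)} = \sqrt{-46287 + \frac{1}{27} \left(-30\right) 15} = \sqrt{-46287 - \frac{50}{3}} = \sqrt{- \frac{138911}{3}} = \frac{i \sqrt{416733}}{3}$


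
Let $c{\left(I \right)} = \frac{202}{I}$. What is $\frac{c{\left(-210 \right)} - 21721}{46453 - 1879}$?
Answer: $- \frac{1140403}{2340135} \approx -0.48732$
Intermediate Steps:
$\frac{c{\left(-210 \right)} - 21721}{46453 - 1879} = \frac{\frac{202}{-210} - 21721}{46453 - 1879} = \frac{202 \left(- \frac{1}{210}\right) - 21721}{44574} = \left(- \frac{101}{105} - 21721\right) \frac{1}{44574} = \left(- \frac{2280806}{105}\right) \frac{1}{44574} = - \frac{1140403}{2340135}$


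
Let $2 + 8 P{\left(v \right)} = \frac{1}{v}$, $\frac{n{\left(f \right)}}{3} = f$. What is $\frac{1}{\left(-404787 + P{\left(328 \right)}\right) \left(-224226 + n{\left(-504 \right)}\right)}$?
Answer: $\frac{1312}{119885133770667} \approx 1.0944 \cdot 10^{-11}$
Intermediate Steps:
$n{\left(f \right)} = 3 f$
$P{\left(v \right)} = - \frac{1}{4} + \frac{1}{8 v}$
$\frac{1}{\left(-404787 + P{\left(328 \right)}\right) \left(-224226 + n{\left(-504 \right)}\right)} = \frac{1}{\left(-404787 + \frac{1 - 656}{8 \cdot 328}\right) \left(-224226 + 3 \left(-504\right)\right)} = \frac{1}{\left(-404787 + \frac{1}{8} \cdot \frac{1}{328} \left(1 - 656\right)\right) \left(-224226 - 1512\right)} = \frac{1}{\left(-404787 + \frac{1}{8} \cdot \frac{1}{328} \left(-655\right)\right) \left(-225738\right)} = \frac{1}{\left(-404787 - \frac{655}{2624}\right) \left(-225738\right)} = \frac{1}{\left(- \frac{1062161743}{2624}\right) \left(-225738\right)} = \frac{1}{\frac{119885133770667}{1312}} = \frac{1312}{119885133770667}$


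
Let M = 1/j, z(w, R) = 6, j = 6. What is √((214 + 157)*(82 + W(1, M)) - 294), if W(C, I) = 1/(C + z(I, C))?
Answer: √30181 ≈ 173.73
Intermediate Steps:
M = ⅙ (M = 1/6 = ⅙ ≈ 0.16667)
W(C, I) = 1/(6 + C) (W(C, I) = 1/(C + 6) = 1/(6 + C))
√((214 + 157)*(82 + W(1, M)) - 294) = √((214 + 157)*(82 + 1/(6 + 1)) - 294) = √(371*(82 + 1/7) - 294) = √(371*(82 + ⅐) - 294) = √(371*(575/7) - 294) = √(30475 - 294) = √30181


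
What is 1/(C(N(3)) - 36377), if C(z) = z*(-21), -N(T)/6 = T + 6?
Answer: -1/35243 ≈ -2.8374e-5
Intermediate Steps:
N(T) = -36 - 6*T (N(T) = -6*(T + 6) = -6*(6 + T) = -36 - 6*T)
C(z) = -21*z
1/(C(N(3)) - 36377) = 1/(-21*(-36 - 6*3) - 36377) = 1/(-21*(-36 - 18) - 36377) = 1/(-21*(-54) - 36377) = 1/(1134 - 36377) = 1/(-35243) = -1/35243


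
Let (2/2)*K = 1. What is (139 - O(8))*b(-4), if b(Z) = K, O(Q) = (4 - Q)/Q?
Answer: 279/2 ≈ 139.50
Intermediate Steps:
O(Q) = (4 - Q)/Q
K = 1
b(Z) = 1
(139 - O(8))*b(-4) = (139 - (4 - 1*8)/8)*1 = (139 - (4 - 8)/8)*1 = (139 - (-4)/8)*1 = (139 - 1*(-½))*1 = (139 + ½)*1 = (279/2)*1 = 279/2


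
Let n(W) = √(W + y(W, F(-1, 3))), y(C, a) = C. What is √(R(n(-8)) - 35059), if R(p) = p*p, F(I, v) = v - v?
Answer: 5*I*√1403 ≈ 187.28*I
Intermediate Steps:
F(I, v) = 0
n(W) = √2*√W (n(W) = √(W + W) = √(2*W) = √2*√W)
R(p) = p²
√(R(n(-8)) - 35059) = √((√2*√(-8))² - 35059) = √((√2*(2*I*√2))² - 35059) = √((4*I)² - 35059) = √(-16 - 35059) = √(-35075) = 5*I*√1403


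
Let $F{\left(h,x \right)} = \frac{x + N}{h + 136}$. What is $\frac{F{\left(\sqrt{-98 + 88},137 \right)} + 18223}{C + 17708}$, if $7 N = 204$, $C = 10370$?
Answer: $\frac{1180401017}{1818640138} - \frac{1163 i \sqrt{10}}{3637280276} \approx 0.64906 - 1.0111 \cdot 10^{-6} i$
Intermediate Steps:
$N = \frac{204}{7}$ ($N = \frac{1}{7} \cdot 204 = \frac{204}{7} \approx 29.143$)
$F{\left(h,x \right)} = \frac{\frac{204}{7} + x}{136 + h}$ ($F{\left(h,x \right)} = \frac{x + \frac{204}{7}}{h + 136} = \frac{\frac{204}{7} + x}{136 + h}$)
$\frac{F{\left(\sqrt{-98 + 88},137 \right)} + 18223}{C + 17708} = \frac{\frac{\frac{204}{7} + 137}{136 + \sqrt{-98 + 88}} + 18223}{10370 + 17708} = \frac{\frac{1}{136 + \sqrt{-10}} \cdot \frac{1163}{7} + 18223}{28078} = \left(\frac{1}{136 + i \sqrt{10}} \cdot \frac{1163}{7} + 18223\right) \frac{1}{28078} = \left(\frac{1163}{7 \left(136 + i \sqrt{10}\right)} + 18223\right) \frac{1}{28078} = \left(18223 + \frac{1163}{7 \left(136 + i \sqrt{10}\right)}\right) \frac{1}{28078} = \frac{18223}{28078} + \frac{1163}{196546 \left(136 + i \sqrt{10}\right)}$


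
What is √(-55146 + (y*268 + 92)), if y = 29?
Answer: I*√47282 ≈ 217.44*I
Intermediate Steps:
√(-55146 + (y*268 + 92)) = √(-55146 + (29*268 + 92)) = √(-55146 + (7772 + 92)) = √(-55146 + 7864) = √(-47282) = I*√47282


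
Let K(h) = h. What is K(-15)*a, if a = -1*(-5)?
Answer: -75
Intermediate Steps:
a = 5
K(-15)*a = -15*5 = -75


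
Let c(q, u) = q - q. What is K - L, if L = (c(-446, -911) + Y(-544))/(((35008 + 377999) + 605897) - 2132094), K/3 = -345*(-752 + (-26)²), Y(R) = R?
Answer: 43781762428/556595 ≈ 78660.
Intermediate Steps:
c(q, u) = 0
K = 78660 (K = 3*(-345*(-752 + (-26)²)) = 3*(-345*(-752 + 676)) = 3*(-345*(-76)) = 3*26220 = 78660)
L = 272/556595 (L = (0 - 544)/(((35008 + 377999) + 605897) - 2132094) = -544/((413007 + 605897) - 2132094) = -544/(1018904 - 2132094) = -544/(-1113190) = -544*(-1/1113190) = 272/556595 ≈ 0.00048869)
K - L = 78660 - 1*272/556595 = 78660 - 272/556595 = 43781762428/556595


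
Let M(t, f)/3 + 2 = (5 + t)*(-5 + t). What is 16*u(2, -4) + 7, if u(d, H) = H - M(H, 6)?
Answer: 471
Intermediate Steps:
M(t, f) = -6 + 3*(-5 + t)*(5 + t) (M(t, f) = -6 + 3*((5 + t)*(-5 + t)) = -6 + 3*((-5 + t)*(5 + t)) = -6 + 3*(-5 + t)*(5 + t))
u(d, H) = 81 + H - 3*H² (u(d, H) = H - (-81 + 3*H²) = H + (81 - 3*H²) = 81 + H - 3*H²)
16*u(2, -4) + 7 = 16*(81 - 4 - 3*(-4)²) + 7 = 16*(81 - 4 - 3*16) + 7 = 16*(81 - 4 - 48) + 7 = 16*29 + 7 = 464 + 7 = 471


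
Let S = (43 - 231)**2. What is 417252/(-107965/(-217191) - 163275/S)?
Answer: -246384054772416/2434303505 ≈ -1.0121e+5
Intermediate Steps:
S = 35344 (S = (-188)**2 = 35344)
417252/(-107965/(-217191) - 163275/S) = 417252/(-107965/(-217191) - 163275/35344) = 417252/(-107965*(-1/217191) - 163275*1/35344) = 417252/(8305/16707 - 163275/35344) = 417252/(-2434303505/590492208) = 417252*(-590492208/2434303505) = -246384054772416/2434303505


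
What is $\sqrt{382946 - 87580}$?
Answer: $\sqrt{295366} \approx 543.48$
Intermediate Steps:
$\sqrt{382946 - 87580} = \sqrt{295366}$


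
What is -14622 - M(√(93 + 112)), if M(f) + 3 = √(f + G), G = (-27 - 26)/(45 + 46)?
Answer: -14619 - √(-4823 + 8281*√205)/91 ≈ -14623.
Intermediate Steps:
G = -53/91 ≈ -0.58242
M(f) = -3 + √(-53/91 + f) (M(f) = -3 + √(f - 53/91) = -3 + √(-53/91 + f))
-14622 - M(√(93 + 112)) = -14622 - (-3 + √(-4823 + 8281*√(93 + 112))/91) = -14622 - (-3 + √(-4823 + 8281*√205)/91) = -14622 + (3 - √(-4823 + 8281*√205)/91) = -14619 - √(-4823 + 8281*√205)/91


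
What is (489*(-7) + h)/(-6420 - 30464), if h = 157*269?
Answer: -19405/18442 ≈ -1.0522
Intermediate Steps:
h = 42233
(489*(-7) + h)/(-6420 - 30464) = (489*(-7) + 42233)/(-6420 - 30464) = (-3423 + 42233)/(-36884) = 38810*(-1/36884) = -19405/18442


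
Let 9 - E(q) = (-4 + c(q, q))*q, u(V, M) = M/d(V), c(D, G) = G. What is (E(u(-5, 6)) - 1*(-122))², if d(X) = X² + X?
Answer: 174530521/10000 ≈ 17453.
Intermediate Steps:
d(X) = X + X²
u(V, M) = M/(V*(1 + V)) (u(V, M) = M/((V*(1 + V))) = M*(1/(V*(1 + V))) = M/(V*(1 + V)))
E(q) = 9 - q*(-4 + q) (E(q) = 9 - (-4 + q)*q = 9 - q*(-4 + q))
(E(u(-5, 6)) - 1*(-122))² = ((9 - (6/(-5*(1 - 5)))² + 4*(6/(-5*(1 - 5)))) - 1*(-122))² = ((9 - (6*(-⅕)/(-4))² + 4*(6*(-⅕)/(-4))) + 122)² = ((9 - (6*(-⅕)*(-¼))² + 4*(6*(-⅕)*(-¼))) + 122)² = ((9 - (3/10)² + 4*(3/10)) + 122)² = ((9 - 1*9/100 + 6/5) + 122)² = ((9 - 9/100 + 6/5) + 122)² = (1011/100 + 122)² = (13211/100)² = 174530521/10000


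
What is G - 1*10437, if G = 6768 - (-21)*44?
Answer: -2745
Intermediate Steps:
G = 7692 (G = 6768 - 1*(-924) = 6768 + 924 = 7692)
G - 1*10437 = 7692 - 1*10437 = 7692 - 10437 = -2745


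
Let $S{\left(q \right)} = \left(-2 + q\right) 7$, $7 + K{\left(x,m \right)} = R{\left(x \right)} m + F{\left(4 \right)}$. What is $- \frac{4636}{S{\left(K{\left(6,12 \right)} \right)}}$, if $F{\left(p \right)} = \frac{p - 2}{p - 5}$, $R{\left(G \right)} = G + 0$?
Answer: $- \frac{76}{7} \approx -10.857$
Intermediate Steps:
$R{\left(G \right)} = G$
$F{\left(p \right)} = \frac{-2 + p}{-5 + p}$
$K{\left(x,m \right)} = -9 + m x$ ($K{\left(x,m \right)} = -7 + \left(x m + \frac{-2 + 4}{-5 + 4}\right) = -7 + \left(m x + \frac{1}{-1} \cdot 2\right) = -7 + \left(m x - 2\right) = -7 + \left(-2 + m x\right) = -9 + m x$)
$S{\left(q \right)} = -14 + 7 q$
$- \frac{4636}{S{\left(K{\left(6,12 \right)} \right)}} = - \frac{4636}{-14 + 7 \left(-9 + 12 \cdot 6\right)} = - \frac{4636}{-14 + 7 \left(-9 + 72\right)} = - \frac{4636}{-14 + 7 \cdot 63} = - \frac{4636}{-14 + 441} = - \frac{4636}{427} = \left(-4636\right) \frac{1}{427} = - \frac{76}{7}$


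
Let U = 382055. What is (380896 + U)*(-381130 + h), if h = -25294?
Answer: -310081597224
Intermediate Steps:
(380896 + U)*(-381130 + h) = (380896 + 382055)*(-381130 - 25294) = 762951*(-406424) = -310081597224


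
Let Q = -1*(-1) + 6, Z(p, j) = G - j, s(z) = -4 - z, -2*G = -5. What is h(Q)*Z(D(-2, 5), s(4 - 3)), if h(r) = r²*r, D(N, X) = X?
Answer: 5145/2 ≈ 2572.5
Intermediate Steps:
G = 5/2 (G = -½*(-5) = 5/2 ≈ 2.5000)
Z(p, j) = 5/2 - j
Q = 7 (Q = 1 + 6 = 7)
h(r) = r³
h(Q)*Z(D(-2, 5), s(4 - 3)) = 7³*(5/2 - (-4 - (4 - 3))) = 343*(5/2 - (-4 - 1*1)) = 343*(5/2 - (-4 - 1)) = 343*(5/2 - 1*(-5)) = 343*(5/2 + 5) = 343*(15/2) = 5145/2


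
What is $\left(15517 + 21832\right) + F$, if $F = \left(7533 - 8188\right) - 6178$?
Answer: $30516$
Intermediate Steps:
$F = -6833$ ($F = -655 - 6178 = -6833$)
$\left(15517 + 21832\right) + F = \left(15517 + 21832\right) - 6833 = 37349 - 6833 = 30516$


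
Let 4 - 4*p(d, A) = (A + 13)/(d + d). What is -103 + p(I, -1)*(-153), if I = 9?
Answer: -461/2 ≈ -230.50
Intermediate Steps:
p(d, A) = 1 - (13 + A)/(8*d) (p(d, A) = 1 - (A + 13)/(4*(d + d)) = 1 - (13 + A)/(4*(2*d)) = 1 - (13 + A)*1/(2*d)/4 = 1 - (13 + A)/(8*d))
-103 + p(I, -1)*(-153) = -103 + ((1/8)*(-13 - 1*(-1) + 8*9)/9)*(-153) = -103 + ((1/8)*(1/9)*(-13 + 1 + 72))*(-153) = -103 + ((1/8)*(1/9)*60)*(-153) = -103 + (5/6)*(-153) = -103 - 255/2 = -461/2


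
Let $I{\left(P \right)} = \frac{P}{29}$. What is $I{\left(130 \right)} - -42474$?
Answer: $\frac{1231876}{29} \approx 42479.0$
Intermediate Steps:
$I{\left(P \right)} = \frac{P}{29}$ ($I{\left(P \right)} = P \frac{1}{29} = \frac{P}{29}$)
$I{\left(130 \right)} - -42474 = \frac{1}{29} \cdot 130 - -42474 = \frac{130}{29} + 42474 = \frac{1231876}{29}$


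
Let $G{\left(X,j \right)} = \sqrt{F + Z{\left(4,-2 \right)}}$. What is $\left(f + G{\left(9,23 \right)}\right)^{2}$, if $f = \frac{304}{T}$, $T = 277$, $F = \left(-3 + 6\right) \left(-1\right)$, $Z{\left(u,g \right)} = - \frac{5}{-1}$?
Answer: $\frac{245874}{76729} + \frac{608 \sqrt{2}}{277} \approx 6.3086$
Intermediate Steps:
$Z{\left(u,g \right)} = 5$ ($Z{\left(u,g \right)} = \left(-5\right) \left(-1\right) = 5$)
$F = -3$ ($F = 3 \left(-1\right) = -3$)
$G{\left(X,j \right)} = \sqrt{2}$ ($G{\left(X,j \right)} = \sqrt{-3 + 5} = \sqrt{2}$)
$f = \frac{304}{277} \approx 1.0975$
$\left(f + G{\left(9,23 \right)}\right)^{2} = \left(\frac{304}{277} + \sqrt{2}\right)^{2}$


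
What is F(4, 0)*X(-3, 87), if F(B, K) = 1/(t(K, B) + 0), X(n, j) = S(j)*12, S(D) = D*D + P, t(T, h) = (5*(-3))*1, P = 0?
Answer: -30276/5 ≈ -6055.2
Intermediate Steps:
t(T, h) = -15 (t(T, h) = -15*1 = -15)
S(D) = D² (S(D) = D*D + 0 = D² + 0 = D²)
X(n, j) = 12*j² (X(n, j) = j²*12 = 12*j²)
F(B, K) = -1/15 (F(B, K) = 1/(-15 + 0) = 1/(-15) = -1/15)
F(4, 0)*X(-3, 87) = -4*87²/5 = -4*7569/5 = -1/15*90828 = -30276/5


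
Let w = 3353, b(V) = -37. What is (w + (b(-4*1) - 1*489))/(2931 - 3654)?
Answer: -2827/723 ≈ -3.9101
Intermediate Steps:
(w + (b(-4*1) - 1*489))/(2931 - 3654) = (3353 + (-37 - 1*489))/(2931 - 3654) = (3353 + (-37 - 489))/(-723) = (3353 - 526)*(-1/723) = 2827*(-1/723) = -2827/723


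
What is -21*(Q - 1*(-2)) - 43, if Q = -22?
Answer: 377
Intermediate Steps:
-21*(Q - 1*(-2)) - 43 = -21*(-22 - 1*(-2)) - 43 = -21*(-22 + 2) - 43 = -21*(-20) - 43 = 420 - 43 = 377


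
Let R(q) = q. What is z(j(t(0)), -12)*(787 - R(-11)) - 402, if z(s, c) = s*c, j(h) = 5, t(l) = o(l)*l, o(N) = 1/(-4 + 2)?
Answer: -48282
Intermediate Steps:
o(N) = -1/2 (o(N) = 1/(-2) = -1/2)
t(l) = -l/2
z(s, c) = c*s
z(j(t(0)), -12)*(787 - R(-11)) - 402 = (-12*5)*(787 - 1*(-11)) - 402 = -60*(787 + 11) - 402 = -60*798 - 402 = -47880 - 402 = -48282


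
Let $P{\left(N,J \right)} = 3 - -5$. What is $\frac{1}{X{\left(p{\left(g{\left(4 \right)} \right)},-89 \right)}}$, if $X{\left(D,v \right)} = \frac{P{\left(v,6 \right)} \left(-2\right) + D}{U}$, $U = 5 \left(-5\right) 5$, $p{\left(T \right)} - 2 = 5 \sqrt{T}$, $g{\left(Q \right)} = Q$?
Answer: $\frac{125}{4} \approx 31.25$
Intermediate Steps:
$P{\left(N,J \right)} = 8$ ($P{\left(N,J \right)} = 3 + 5 = 8$)
$p{\left(T \right)} = 2 + 5 \sqrt{T}$
$U = -125$ ($U = \left(-25\right) 5 = -125$)
$X{\left(D,v \right)} = \frac{16}{125} - \frac{D}{125}$ ($X{\left(D,v \right)} = \frac{8 \left(-2\right) + D}{-125} = \left(-16 + D\right) \left(- \frac{1}{125}\right) = \frac{16}{125} - \frac{D}{125}$)
$\frac{1}{X{\left(p{\left(g{\left(4 \right)} \right)},-89 \right)}} = \frac{1}{\frac{16}{125} - \frac{2 + 5 \sqrt{4}}{125}} = \frac{1}{\frac{16}{125} - \frac{2 + 5 \cdot 2}{125}} = \frac{1}{\frac{16}{125} - \frac{2 + 10}{125}} = \frac{1}{\frac{16}{125} - \frac{12}{125}} = \frac{1}{\frac{4}{125}} = \frac{125}{4}$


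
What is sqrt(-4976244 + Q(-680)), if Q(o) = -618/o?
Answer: I*sqrt(143813425335)/170 ≈ 2230.8*I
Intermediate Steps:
sqrt(-4976244 + Q(-680)) = sqrt(-4976244 - 618/(-680)) = sqrt(-4976244 - 618*(-1/680)) = sqrt(-4976244 + 309/340) = sqrt(-1691922651/340) = I*sqrt(143813425335)/170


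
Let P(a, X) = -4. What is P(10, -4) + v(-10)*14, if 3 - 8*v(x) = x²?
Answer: -695/4 ≈ -173.75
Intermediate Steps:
v(x) = 3/8 - x²/8
P(10, -4) + v(-10)*14 = -4 + (3/8 - ⅛*(-10)²)*14 = -4 + (3/8 - ⅛*100)*14 = -4 + (3/8 - 25/2)*14 = -4 - 97/8*14 = -4 - 679/4 = -695/4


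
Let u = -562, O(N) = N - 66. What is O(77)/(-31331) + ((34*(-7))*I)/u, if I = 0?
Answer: -11/31331 ≈ -0.00035109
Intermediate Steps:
O(N) = -66 + N
O(77)/(-31331) + ((34*(-7))*I)/u = (-66 + 77)/(-31331) + ((34*(-7))*0)/(-562) = 11*(-1/31331) - 238*0*(-1/562) = -11/31331 + 0*(-1/562) = -11/31331 + 0 = -11/31331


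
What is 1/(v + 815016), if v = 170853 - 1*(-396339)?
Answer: 1/1382208 ≈ 7.2348e-7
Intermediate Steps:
v = 567192 (v = 170853 + 396339 = 567192)
1/(v + 815016) = 1/(567192 + 815016) = 1/1382208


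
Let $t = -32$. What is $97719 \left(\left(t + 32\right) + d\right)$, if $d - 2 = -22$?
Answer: $-1954380$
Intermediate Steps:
$d = -20$ ($d = 2 - 22 = -20$)
$97719 \left(\left(t + 32\right) + d\right) = 97719 \left(\left(-32 + 32\right) - 20\right) = 97719 \left(0 - 20\right) = 97719 \left(-20\right) = -1954380$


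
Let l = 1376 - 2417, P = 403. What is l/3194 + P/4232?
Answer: -1559165/6758504 ≈ -0.23070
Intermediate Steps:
l = -1041
l/3194 + P/4232 = -1041/3194 + 403/4232 = -1559165/6758504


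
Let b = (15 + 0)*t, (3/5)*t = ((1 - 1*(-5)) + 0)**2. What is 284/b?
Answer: 71/225 ≈ 0.31556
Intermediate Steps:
t = 60 (t = 5*((1 - 1*(-5)) + 0)**2/3 = 5*((1 + 5) + 0)**2/3 = 5*(6 + 0)**2/3 = (5/3)*6**2 = (5/3)*36 = 60)
b = 900 (b = (15 + 0)*60 = 15*60 = 900)
284/b = 284/900 = 284*(1/900) = 71/225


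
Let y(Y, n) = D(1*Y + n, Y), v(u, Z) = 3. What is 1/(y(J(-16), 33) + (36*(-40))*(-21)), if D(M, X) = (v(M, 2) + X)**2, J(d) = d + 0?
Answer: 1/30409 ≈ 3.2885e-5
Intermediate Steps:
J(d) = d
D(M, X) = (3 + X)**2
y(Y, n) = (3 + Y)**2
1/(y(J(-16), 33) + (36*(-40))*(-21)) = 1/((3 - 16)**2 + (36*(-40))*(-21)) = 1/((-13)**2 - 1440*(-21)) = 1/(169 + 30240) = 1/30409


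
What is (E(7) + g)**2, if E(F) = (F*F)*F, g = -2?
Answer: 116281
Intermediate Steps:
E(F) = F**3 (E(F) = F**2*F = F**3)
(E(7) + g)**2 = (7**3 - 2)**2 = (343 - 2)**2 = 341**2 = 116281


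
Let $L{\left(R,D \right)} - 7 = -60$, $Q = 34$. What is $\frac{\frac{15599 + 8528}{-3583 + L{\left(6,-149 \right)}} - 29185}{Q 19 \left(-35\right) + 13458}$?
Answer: $\frac{106140787}{33276672} \approx 3.1896$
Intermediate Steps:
$L{\left(R,D \right)} = -53$ ($L{\left(R,D \right)} = 7 - 60 = -53$)
$\frac{\frac{15599 + 8528}{-3583 + L{\left(6,-149 \right)}} - 29185}{Q 19 \left(-35\right) + 13458} = \frac{\frac{15599 + 8528}{-3583 - 53} - 29185}{34 \cdot 19 \left(-35\right) + 13458} = \frac{\frac{24127}{-3636} - 29185}{646 \left(-35\right) + 13458} = \frac{24127 \left(- \frac{1}{3636}\right) - 29185}{-22610 + 13458} = \frac{- \frac{24127}{3636} - 29185}{-9152} = \left(- \frac{106140787}{3636}\right) \left(- \frac{1}{9152}\right) = \frac{106140787}{33276672}$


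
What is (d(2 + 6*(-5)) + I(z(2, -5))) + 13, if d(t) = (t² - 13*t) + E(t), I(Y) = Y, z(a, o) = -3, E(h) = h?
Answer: 1130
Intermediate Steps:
d(t) = t² - 12*t (d(t) = (t² - 13*t) + t = t² - 12*t)
(d(2 + 6*(-5)) + I(z(2, -5))) + 13 = ((2 + 6*(-5))*(-12 + (2 + 6*(-5))) - 3) + 13 = ((2 - 30)*(-12 + (2 - 30)) - 3) + 13 = (-28*(-12 - 28) - 3) + 13 = (-28*(-40) - 3) + 13 = (1120 - 3) + 13 = 1117 + 13 = 1130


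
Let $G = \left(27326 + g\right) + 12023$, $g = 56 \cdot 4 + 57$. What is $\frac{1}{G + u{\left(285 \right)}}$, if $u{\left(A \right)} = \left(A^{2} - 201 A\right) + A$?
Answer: $\frac{1}{63855} \approx 1.566 \cdot 10^{-5}$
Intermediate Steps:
$g = 281$ ($g = 224 + 57 = 281$)
$G = 39630$ ($G = \left(27326 + 281\right) + 12023 = 27607 + 12023 = 39630$)
$u{\left(A \right)} = A^{2} - 200 A$
$\frac{1}{G + u{\left(285 \right)}} = \frac{1}{39630 + 285 \left(-200 + 285\right)} = \frac{1}{39630 + 285 \cdot 85} = \frac{1}{39630 + 24225} = \frac{1}{63855}$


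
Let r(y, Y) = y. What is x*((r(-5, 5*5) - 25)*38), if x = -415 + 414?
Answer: 1140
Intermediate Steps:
x = -1
x*((r(-5, 5*5) - 25)*38) = -(-5 - 25)*38 = -(-30)*38 = -1*(-1140) = 1140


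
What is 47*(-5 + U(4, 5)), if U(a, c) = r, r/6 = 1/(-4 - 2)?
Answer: -282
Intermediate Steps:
r = -1 (r = 6/(-4 - 2) = 6/(-6) = 6*(-⅙) = -1)
U(a, c) = -1
47*(-5 + U(4, 5)) = 47*(-5 - 1) = 47*(-6) = -282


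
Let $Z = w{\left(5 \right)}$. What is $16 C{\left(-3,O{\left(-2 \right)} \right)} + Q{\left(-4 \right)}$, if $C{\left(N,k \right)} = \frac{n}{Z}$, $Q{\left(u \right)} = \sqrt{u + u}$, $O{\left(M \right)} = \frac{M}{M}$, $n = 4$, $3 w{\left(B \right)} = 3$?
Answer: $64 + 2 i \sqrt{2} \approx 64.0 + 2.8284 i$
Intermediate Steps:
$w{\left(B \right)} = 1$ ($w{\left(B \right)} = \frac{1}{3} \cdot 3 = 1$)
$Z = 1$
$O{\left(M \right)} = 1$
$Q{\left(u \right)} = \sqrt{2} \sqrt{u}$ ($Q{\left(u \right)} = \sqrt{2 u} = \sqrt{2} \sqrt{u}$)
$C{\left(N,k \right)} = 4$ ($C{\left(N,k \right)} = \frac{4}{1} = 4 \cdot 1 = 4$)
$16 C{\left(-3,O{\left(-2 \right)} \right)} + Q{\left(-4 \right)} = 16 \cdot 4 + \sqrt{2} \sqrt{-4} = 64 + \sqrt{2} \cdot 2 i = 64 + 2 i \sqrt{2}$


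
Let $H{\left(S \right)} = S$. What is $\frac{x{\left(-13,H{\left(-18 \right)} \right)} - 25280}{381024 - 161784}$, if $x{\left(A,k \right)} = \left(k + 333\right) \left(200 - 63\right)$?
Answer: $\frac{3575}{43848} \approx 0.081532$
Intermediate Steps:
$x{\left(A,k \right)} = 45621 + 137 k$ ($x{\left(A,k \right)} = \left(333 + k\right) 137 = 45621 + 137 k$)
$\frac{x{\left(-13,H{\left(-18 \right)} \right)} - 25280}{381024 - 161784} = \frac{\left(45621 + 137 \left(-18\right)\right) - 25280}{381024 - 161784} = \frac{\left(45621 - 2466\right) - 25280}{219240} = \left(43155 - 25280\right) \frac{1}{219240} = 17875 \cdot \frac{1}{219240} = \frac{3575}{43848}$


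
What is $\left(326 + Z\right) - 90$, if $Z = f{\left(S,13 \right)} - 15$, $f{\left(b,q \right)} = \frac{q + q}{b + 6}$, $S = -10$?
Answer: $\frac{429}{2} \approx 214.5$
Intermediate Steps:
$f{\left(b,q \right)} = \frac{2 q}{6 + b}$
$Z = - \frac{43}{2}$ ($Z = 2 \cdot 13 \frac{1}{6 - 10} - 15 = 2 \cdot 13 \frac{1}{-4} - 15 = 2 \cdot 13 \left(- \frac{1}{4}\right) - 15 = - \frac{13}{2} - 15 = - \frac{43}{2} \approx -21.5$)
$\left(326 + Z\right) - 90 = \left(326 - \frac{43}{2}\right) - 90 = \frac{609}{2} - 90 = \frac{429}{2}$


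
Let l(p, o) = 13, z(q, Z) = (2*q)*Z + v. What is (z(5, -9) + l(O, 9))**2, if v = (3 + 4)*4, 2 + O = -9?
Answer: 2401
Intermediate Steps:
O = -11 (O = -2 - 9 = -11)
v = 28 (v = 7*4 = 28)
z(q, Z) = 28 + 2*Z*q (z(q, Z) = (2*q)*Z + 28 = 2*Z*q + 28 = 28 + 2*Z*q)
(z(5, -9) + l(O, 9))**2 = ((28 + 2*(-9)*5) + 13)**2 = ((28 - 90) + 13)**2 = (-62 + 13)**2 = (-49)**2 = 2401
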